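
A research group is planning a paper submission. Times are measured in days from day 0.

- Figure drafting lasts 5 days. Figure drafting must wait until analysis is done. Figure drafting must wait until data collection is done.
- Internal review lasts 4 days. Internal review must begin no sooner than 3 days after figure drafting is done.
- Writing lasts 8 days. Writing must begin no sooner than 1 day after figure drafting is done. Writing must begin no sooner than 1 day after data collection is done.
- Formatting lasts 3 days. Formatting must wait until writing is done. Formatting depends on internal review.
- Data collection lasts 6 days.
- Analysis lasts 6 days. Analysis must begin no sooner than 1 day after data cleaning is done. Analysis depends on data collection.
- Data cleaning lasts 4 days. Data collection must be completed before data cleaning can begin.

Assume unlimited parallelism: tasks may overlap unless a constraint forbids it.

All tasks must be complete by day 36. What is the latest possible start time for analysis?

13

Formatting must finish by day 36; it takes 3 days, so it must start by 36 − 3 = day 33.
Writing feeds into formatting (must start by day 33); so writing must finish by day 33 and therefore start by day 25.
Internal review has to be done before formatting (must start by day 33). That means finishing by day 33, i.e. starting by 33 − 4 = day 29.
Figure drafting must finish in time for writing (must start by day 25, minus 1-day gap → day 24); internal review (must start by day 29, minus 3-day gap → day 26). The tightest is day 24, so figure drafting must start by 24 − 5 = day 19.
Analysis feeds into figure drafting (must start by day 19); so analysis must finish by day 19 and therefore start by day 13.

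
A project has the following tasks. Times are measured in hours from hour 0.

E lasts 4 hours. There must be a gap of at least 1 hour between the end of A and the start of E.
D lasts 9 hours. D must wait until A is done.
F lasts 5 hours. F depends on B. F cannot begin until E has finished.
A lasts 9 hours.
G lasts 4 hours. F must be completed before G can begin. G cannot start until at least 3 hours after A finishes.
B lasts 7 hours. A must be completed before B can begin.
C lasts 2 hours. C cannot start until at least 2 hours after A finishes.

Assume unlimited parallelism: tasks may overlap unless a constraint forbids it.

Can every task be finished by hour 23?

A can start immediately at hour 0; it finishes at hour 9.
E cannot begin until A (finishes hour 9, plus 1-hour gap → hour 10). It runs from hour 10 to 10 + 4 = hour 14.
After A (finishes hour 9), D can start at hour 9 and finishes at hour 18.
C waits on A (finishes hour 9, plus 2-hour gap → hour 11), so it starts at hour 11 and finishes at 11 + 2 = hour 13.
After A (finishes hour 9), B can start at hour 9 and finishes at hour 16.
F has to wait for B (finishes hour 16); E (finishes hour 14). The latest of these is hour 16, so F runs hour 16 to 16 + 5 = hour 21.
G cannot start until F (finishes hour 21); A (finishes hour 9, plus 3-hour gap → hour 12). The controlling bound is hour 21, so G finishes at 21 + 4 = hour 25.
The earliest everything can be done is hour 25, which is after the deadline of 23, so it is not possible.

No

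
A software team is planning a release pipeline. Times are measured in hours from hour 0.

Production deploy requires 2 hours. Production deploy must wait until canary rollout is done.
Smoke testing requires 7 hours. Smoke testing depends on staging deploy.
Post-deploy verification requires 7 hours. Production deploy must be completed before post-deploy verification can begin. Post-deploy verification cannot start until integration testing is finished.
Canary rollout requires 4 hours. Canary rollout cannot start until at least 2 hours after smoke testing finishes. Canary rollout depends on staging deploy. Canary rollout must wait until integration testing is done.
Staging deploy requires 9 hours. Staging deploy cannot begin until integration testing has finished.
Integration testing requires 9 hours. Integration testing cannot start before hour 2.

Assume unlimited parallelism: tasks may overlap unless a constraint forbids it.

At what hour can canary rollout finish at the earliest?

Integration testing waits on its own release at hour 2, so it starts at hour 2 and finishes at 2 + 9 = hour 11.
Staging deploy cannot begin until integration testing (finishes hour 11). It runs from hour 11 to 11 + 9 = hour 20.
Smoke testing waits on staging deploy (finishes hour 20), so it starts at hour 20 and finishes at 20 + 7 = hour 27.
For canary rollout: smoke testing (finishes hour 27, plus 2-hour gap → hour 29); staging deploy (finishes hour 20); integration testing (finishes hour 11). Taking the maximum gives a start of hour 29, and it finishes at 29 + 4 = hour 33.

33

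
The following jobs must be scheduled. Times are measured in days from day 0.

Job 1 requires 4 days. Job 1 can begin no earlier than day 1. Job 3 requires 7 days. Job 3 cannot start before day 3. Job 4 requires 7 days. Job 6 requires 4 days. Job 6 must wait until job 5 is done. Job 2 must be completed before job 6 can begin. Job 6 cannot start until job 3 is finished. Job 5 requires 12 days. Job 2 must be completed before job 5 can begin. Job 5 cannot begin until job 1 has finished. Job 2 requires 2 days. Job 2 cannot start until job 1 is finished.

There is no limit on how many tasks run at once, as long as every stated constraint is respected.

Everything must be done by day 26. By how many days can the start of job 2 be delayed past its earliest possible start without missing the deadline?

After its own release at day 1, job 1 can start at day 1 and finishes at day 5.
Job 2 cannot begin until job 1 (finishes day 5). It runs from day 5 to 5 + 2 = day 7.

Working backward from the deadline:
Nothing follows job 6; the deadline of day 26 is its only limit. It must start by 26 − 4 = day 22.
Job 5 feeds into job 6 (must start by day 22); so job 5 must finish by day 22 and therefore start by day 10.
For job 2: job 5 (must start by day 10); job 6 (must start by day 22). The most restrictive is day 10; with a 2-day duration, job 2 must start by day 8.
So job 2 can start as early as day 5 and as late as day 8, giving 8 − 5 = 3 days of slack.

3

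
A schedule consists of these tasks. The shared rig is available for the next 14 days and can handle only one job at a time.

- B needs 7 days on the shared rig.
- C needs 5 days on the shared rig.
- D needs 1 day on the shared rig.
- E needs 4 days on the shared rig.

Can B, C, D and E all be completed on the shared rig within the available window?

Running back to back, the jobs need 7 + 5 + 1 + 4 = 17 days on the shared rig.
Since 17 > 14, they cannot all fit.

No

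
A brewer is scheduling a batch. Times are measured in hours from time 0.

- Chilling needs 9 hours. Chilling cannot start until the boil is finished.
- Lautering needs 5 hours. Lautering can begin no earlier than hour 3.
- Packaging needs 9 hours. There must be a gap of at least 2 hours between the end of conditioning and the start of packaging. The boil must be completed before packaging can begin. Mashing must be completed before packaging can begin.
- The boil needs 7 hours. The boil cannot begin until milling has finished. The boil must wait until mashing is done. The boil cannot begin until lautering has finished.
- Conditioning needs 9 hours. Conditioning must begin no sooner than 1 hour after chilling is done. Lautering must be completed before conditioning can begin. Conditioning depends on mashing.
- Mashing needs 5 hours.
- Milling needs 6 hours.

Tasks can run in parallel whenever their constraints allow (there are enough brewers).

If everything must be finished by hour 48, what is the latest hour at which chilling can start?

18

Nothing follows packaging; the deadline of hour 48 is its only limit. It must start by 48 − 9 = hour 39.
Since packaging (must start by hour 39, minus 2-hour gap → hour 37) depends on it, conditioning must finish by hour 37. Backing off its 9-hour duration gives a latest start of hour 28.
Chilling feeds into conditioning (must start by hour 28, minus 1-hour gap → hour 27); so chilling must finish by hour 27 and therefore start by hour 18.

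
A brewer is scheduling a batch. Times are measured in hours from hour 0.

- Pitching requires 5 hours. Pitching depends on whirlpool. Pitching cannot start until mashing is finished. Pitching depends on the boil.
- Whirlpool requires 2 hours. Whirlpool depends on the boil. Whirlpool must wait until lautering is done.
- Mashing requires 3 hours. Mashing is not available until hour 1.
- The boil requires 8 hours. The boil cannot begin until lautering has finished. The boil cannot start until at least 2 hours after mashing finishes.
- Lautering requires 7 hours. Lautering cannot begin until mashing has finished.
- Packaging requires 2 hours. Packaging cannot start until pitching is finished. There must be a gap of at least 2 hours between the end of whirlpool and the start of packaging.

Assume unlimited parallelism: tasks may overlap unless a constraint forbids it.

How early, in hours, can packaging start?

26

Mashing cannot begin until its own release at hour 1. It runs from hour 1 to 1 + 3 = hour 4.
Lautering cannot begin until mashing (finishes hour 4). It runs from hour 4 to 4 + 7 = hour 11.
The boil has to wait for lautering (finishes hour 11); mashing (finishes hour 4, plus 2-hour gap → hour 6). The latest of these is hour 11, so the boil runs hour 11 to 11 + 8 = hour 19.
Whirlpool cannot start until the boil (finishes hour 19); lautering (finishes hour 11). The controlling bound is hour 19, so whirlpool finishes at 19 + 2 = hour 21.
For pitching: whirlpool (finishes hour 21); mashing (finishes hour 4); the boil (finishes hour 19). Taking the maximum gives a start of hour 21, and it finishes at 21 + 5 = hour 26.
Packaging waits on pitching (finishes hour 26); whirlpool (finishes hour 21, plus 2-hour gap → hour 23). The latest of these is hour 26, which is the earliest packaging can start.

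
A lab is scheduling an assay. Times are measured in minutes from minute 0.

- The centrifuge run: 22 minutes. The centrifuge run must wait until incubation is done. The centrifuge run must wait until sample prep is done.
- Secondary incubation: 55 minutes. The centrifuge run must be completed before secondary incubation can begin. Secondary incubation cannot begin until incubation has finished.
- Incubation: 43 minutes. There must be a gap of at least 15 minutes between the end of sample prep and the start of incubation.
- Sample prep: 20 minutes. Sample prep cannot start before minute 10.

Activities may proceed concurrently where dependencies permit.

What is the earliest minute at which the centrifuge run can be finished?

Sample prep cannot begin until its own release at minute 10. It runs from minute 10 to 10 + 20 = minute 30.
Incubation waits on sample prep (finishes minute 30, plus 15-minute gap → minute 45), so it starts at minute 45 and finishes at 45 + 43 = minute 88.
For the centrifuge run: incubation (finishes minute 88); sample prep (finishes minute 30). Taking the maximum gives a start of minute 88, and it finishes at 88 + 22 = minute 110.

110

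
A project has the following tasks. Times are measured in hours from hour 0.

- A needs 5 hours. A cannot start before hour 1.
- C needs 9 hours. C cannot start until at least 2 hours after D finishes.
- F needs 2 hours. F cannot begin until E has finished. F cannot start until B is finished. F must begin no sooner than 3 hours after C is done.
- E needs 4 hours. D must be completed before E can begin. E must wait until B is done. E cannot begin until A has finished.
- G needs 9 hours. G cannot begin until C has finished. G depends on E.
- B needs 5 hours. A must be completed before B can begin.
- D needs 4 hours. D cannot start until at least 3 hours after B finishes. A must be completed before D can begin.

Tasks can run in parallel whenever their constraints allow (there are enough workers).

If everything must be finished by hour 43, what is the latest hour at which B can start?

F has no dependents, so it just needs to finish by hour 43. Starting by 43 − 2 = hour 41 achieves that.
Nothing follows G; the deadline of hour 43 is its only limit. It must start by 43 − 9 = hour 34.
C must finish in time for F (must start by hour 41, minus 3-hour gap → hour 38); G (must start by hour 34). The tightest is hour 34, so C must start by 34 − 9 = hour 25.
E feeds F (must start by hour 41); G (must start by hour 34). Taking the minimum, E must finish by hour 34 and start by 34 − 4 = hour 30.
D has several dependents: C (must start by hour 25, minus 2-hour gap → hour 23); E (must start by hour 30). The earliest of those limits is hour 23, so D must start by 23 − 4 = hour 19.
B feeds D (must start by hour 19, minus 3-hour gap → hour 16); E (must start by hour 30); F (must start by hour 41). Taking the minimum, B must finish by hour 16 and start by 16 − 5 = hour 11.

11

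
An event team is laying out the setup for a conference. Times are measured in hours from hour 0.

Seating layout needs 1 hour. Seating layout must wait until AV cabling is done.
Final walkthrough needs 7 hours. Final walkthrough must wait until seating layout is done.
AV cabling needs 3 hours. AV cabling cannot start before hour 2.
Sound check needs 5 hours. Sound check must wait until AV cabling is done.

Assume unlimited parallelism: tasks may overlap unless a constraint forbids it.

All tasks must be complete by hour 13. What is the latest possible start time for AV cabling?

2

Nothing follows final walkthrough; the deadline of hour 13 is its only limit. It must start by 13 − 7 = hour 6.
Since final walkthrough (must start by hour 6) depends on it, seating layout must finish by hour 6. Backing off its 1-hour duration gives a latest start of hour 5.
Sound check has no dependents, so it just needs to finish by hour 13. Starting by 13 − 5 = hour 8 achieves that.
For AV cabling: seating layout (must start by hour 5); sound check (must start by hour 8). The most restrictive is hour 5; with a 3-hour duration, AV cabling must start by hour 2.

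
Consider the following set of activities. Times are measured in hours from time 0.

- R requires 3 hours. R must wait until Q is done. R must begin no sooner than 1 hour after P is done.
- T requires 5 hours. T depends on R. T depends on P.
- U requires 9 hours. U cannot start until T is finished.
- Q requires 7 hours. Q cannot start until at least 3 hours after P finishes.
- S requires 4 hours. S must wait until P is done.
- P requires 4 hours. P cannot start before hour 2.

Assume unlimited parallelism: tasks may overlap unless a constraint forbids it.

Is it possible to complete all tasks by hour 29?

No

P cannot begin until its own release at hour 2. It runs from hour 2 to 2 + 4 = hour 6.
S waits on P (finishes hour 6), so it starts at hour 6 and finishes at 6 + 4 = hour 10.
Q cannot begin until P (finishes hour 6, plus 3-hour gap → hour 9). It runs from hour 9 to 9 + 7 = hour 16.
R has to wait for Q (finishes hour 16); P (finishes hour 6, plus 1-hour gap → hour 7). The latest of these is hour 16, so R runs hour 16 to 16 + 3 = hour 19.
T needs all of R (finishes hour 19); P (finishes hour 6). That puts its earliest start at hour 19; it finishes at 19 + 5 = hour 24.
After T (finishes hour 24), U can start at hour 24 and finishes at hour 33.
The earliest everything can be done is hour 33, which is after the deadline of 29, so it is not possible.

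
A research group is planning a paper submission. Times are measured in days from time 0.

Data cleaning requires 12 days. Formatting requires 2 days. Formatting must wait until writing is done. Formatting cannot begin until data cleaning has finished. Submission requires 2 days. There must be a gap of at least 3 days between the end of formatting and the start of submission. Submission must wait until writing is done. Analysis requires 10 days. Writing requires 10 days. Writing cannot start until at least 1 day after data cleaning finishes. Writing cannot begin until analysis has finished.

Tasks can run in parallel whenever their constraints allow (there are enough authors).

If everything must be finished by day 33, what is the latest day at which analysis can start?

Nothing follows submission; the deadline of day 33 is its only limit. It must start by 33 − 2 = day 31.
Formatting must finish before submission (must start by day 31, minus 3-day gap → day 28). With a 2-day duration, formatting must start by 28 − 2 = day 26.
Writing has several dependents: formatting (must start by day 26); submission (must start by day 31). The earliest of those limits is day 26, so writing must start by 26 − 10 = day 16.
Since writing (must start by day 16) depends on it, analysis must finish by day 16. Backing off its 10-day duration gives a latest start of day 6.

6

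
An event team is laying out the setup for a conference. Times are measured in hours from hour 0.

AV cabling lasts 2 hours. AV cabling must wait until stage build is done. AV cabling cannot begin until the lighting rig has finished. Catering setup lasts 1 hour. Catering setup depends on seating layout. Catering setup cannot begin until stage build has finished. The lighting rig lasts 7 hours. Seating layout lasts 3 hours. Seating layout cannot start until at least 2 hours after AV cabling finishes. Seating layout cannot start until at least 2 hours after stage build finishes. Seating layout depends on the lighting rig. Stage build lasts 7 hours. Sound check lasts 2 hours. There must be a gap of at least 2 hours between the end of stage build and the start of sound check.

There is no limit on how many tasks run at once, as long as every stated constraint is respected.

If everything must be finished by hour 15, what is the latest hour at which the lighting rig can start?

0

To finish by hour 15, catering setup (duration 1) must start no later than hour 14.
Since catering setup (must start by hour 14) depends on it, seating layout must finish by hour 14. Backing off its 3-hour duration gives a latest start of hour 11.
AV cabling has to be done before seating layout (must start by hour 11, minus 2-hour gap → hour 9). That means finishing by hour 9, i.e. starting by 9 − 2 = hour 7.
The lighting rig has several dependents: AV cabling (must start by hour 7); seating layout (must start by hour 11). The earliest of those limits is hour 7, so the lighting rig must start by 7 − 7 = hour 0.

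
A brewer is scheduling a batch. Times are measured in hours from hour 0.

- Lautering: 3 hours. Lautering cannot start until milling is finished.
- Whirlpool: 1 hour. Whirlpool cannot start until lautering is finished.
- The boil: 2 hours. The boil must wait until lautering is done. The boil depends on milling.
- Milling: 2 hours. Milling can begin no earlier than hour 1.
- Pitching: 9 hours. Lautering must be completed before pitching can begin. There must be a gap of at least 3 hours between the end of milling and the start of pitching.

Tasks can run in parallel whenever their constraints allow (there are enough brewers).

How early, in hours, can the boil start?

After its own release at hour 1, milling can start at hour 1 and finishes at hour 3.
Lautering waits on milling (finishes hour 3), so it starts at hour 3 and finishes at 3 + 3 = hour 6.
The boil waits on lautering (finishes hour 6); milling (finishes hour 3). The latest of these is hour 6, which is the earliest the boil can start.

6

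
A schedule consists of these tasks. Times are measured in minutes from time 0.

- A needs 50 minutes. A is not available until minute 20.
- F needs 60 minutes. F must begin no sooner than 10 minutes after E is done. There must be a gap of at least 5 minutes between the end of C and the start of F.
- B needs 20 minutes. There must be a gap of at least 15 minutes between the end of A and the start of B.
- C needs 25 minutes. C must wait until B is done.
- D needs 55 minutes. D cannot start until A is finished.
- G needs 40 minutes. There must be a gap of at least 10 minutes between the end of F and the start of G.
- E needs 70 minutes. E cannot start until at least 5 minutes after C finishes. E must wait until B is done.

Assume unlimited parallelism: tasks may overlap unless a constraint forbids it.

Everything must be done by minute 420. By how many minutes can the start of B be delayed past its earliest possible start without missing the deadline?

A waits on its own release at minute 20, so it starts at minute 20 and finishes at 20 + 50 = minute 70.
B waits on A (finishes minute 70, plus 15-minute gap → minute 85), so it starts at minute 85 and finishes at 85 + 20 = minute 105.

Working backward from the deadline:
G has no dependents, so it just needs to finish by minute 420. Starting by 420 − 40 = minute 380 achieves that.
F must finish before G (must start by minute 380, minus 10-minute gap → minute 370). With a 60-minute duration, F must start by 370 − 60 = minute 310.
E feeds into F (must start by minute 310, minus 10-minute gap → minute 300); so E must finish by minute 300 and therefore start by minute 230.
C has several dependents: E (must start by minute 230, minus 5-minute gap → minute 225); F (must start by minute 310, minus 5-minute gap → minute 305). The earliest of those limits is minute 225, so C must start by 225 − 25 = minute 200.
For B: C (must start by minute 200); E (must start by minute 230). The most restrictive is minute 200; with a 20-minute duration, B must start by minute 180.
So B can start as early as minute 85 and as late as minute 180, giving 180 − 85 = 95 minutes of slack.

95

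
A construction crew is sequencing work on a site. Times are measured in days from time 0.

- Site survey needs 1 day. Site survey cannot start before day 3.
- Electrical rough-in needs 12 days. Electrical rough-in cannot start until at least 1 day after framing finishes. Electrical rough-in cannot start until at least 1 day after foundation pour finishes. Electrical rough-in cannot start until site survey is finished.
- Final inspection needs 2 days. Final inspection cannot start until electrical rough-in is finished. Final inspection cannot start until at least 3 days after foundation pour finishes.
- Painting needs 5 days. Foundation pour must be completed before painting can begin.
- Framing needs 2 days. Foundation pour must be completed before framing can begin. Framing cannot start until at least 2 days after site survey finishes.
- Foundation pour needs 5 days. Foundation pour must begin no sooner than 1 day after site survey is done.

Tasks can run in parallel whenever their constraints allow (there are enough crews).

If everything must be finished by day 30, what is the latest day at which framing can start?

To finish by day 30, final inspection (duration 2) must start no later than day 28.
Electrical rough-in must finish before final inspection (must start by day 28). With a 12-day duration, electrical rough-in must start by 28 − 12 = day 16.
Since electrical rough-in (must start by day 16, minus 1-day gap → day 15) depends on it, framing must finish by day 15. Backing off its 2-day duration gives a latest start of day 13.

13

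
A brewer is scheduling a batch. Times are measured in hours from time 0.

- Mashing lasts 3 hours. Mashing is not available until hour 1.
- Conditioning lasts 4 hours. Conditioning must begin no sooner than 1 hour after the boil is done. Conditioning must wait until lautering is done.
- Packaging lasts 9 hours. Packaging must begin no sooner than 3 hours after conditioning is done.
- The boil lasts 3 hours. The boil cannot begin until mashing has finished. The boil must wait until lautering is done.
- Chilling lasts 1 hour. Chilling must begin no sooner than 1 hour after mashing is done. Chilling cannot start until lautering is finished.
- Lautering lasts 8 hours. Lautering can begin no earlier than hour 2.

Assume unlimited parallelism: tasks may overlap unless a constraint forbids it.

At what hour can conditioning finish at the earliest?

After its own release at hour 2, lautering can start at hour 2 and finishes at hour 10.
Mashing cannot begin until its own release at hour 1. It runs from hour 1 to 1 + 3 = hour 4.
The boil has to wait for mashing (finishes hour 4); lautering (finishes hour 10). The latest of these is hour 10, so the boil runs hour 10 to 10 + 3 = hour 13.
Conditioning needs all of the boil (finishes hour 13, plus 1-hour gap → hour 14); lautering (finishes hour 10). That puts its earliest start at hour 14; it finishes at 14 + 4 = hour 18.

18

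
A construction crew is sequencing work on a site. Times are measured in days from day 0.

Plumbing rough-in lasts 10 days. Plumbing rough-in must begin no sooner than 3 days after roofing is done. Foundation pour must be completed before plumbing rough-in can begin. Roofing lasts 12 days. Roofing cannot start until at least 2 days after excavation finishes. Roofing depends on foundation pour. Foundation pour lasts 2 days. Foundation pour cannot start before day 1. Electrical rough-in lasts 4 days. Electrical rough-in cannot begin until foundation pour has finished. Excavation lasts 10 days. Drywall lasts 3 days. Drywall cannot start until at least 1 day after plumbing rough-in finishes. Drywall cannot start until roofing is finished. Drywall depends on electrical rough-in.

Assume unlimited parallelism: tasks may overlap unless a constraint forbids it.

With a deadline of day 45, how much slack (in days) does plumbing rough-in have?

Foundation pour waits on its own release at day 1, so it starts at day 1 and finishes at 1 + 2 = day 3.
Excavation has no prerequisites, so it starts at day 0 and finishes at day 10.
Roofing cannot start until excavation (finishes day 10, plus 2-day gap → day 12); foundation pour (finishes day 3). The controlling bound is day 12, so roofing finishes at 12 + 12 = day 24.
Plumbing rough-in cannot start until roofing (finishes day 24, plus 3-day gap → day 27); foundation pour (finishes day 3). The controlling bound is day 27, so plumbing rough-in finishes at 27 + 10 = day 37.

Working backward from the deadline:
Drywall must finish by day 45; it takes 3 days, so it must start by 45 − 3 = day 42.
Plumbing rough-in feeds into drywall (must start by day 42, minus 1-day gap → day 41); so plumbing rough-in must finish by day 41 and therefore start by day 31.
So plumbing rough-in can start as early as day 27 and as late as day 31, giving 31 − 27 = 4 days of slack.

4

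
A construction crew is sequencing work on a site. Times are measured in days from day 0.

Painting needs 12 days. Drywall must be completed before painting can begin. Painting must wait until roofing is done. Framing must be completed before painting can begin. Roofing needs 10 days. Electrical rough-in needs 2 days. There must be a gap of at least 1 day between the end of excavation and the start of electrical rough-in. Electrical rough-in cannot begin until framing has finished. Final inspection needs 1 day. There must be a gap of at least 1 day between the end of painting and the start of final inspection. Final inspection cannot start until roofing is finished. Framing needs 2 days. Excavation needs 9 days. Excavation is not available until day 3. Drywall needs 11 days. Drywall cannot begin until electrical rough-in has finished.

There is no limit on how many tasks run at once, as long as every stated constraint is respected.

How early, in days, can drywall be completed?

Nothing blocks framing, so it runs from day 0 to day 2.
Excavation waits on its own release at day 3, so it starts at day 3 and finishes at 3 + 9 = day 12.
Electrical rough-in needs all of excavation (finishes day 12, plus 1-day gap → day 13); framing (finishes day 2). That puts its earliest start at day 13; it finishes at 13 + 2 = day 15.
Drywall waits on electrical rough-in (finishes day 15), so it starts at day 15 and finishes at 15 + 11 = day 26.

26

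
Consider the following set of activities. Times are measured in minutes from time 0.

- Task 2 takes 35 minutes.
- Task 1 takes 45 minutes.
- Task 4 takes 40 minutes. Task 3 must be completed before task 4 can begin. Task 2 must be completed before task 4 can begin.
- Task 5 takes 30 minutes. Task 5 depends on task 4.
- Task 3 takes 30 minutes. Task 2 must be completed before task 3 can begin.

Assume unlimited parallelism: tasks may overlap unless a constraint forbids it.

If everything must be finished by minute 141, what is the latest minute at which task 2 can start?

To finish by minute 141, task 5 (duration 30) must start no later than minute 111.
Since task 5 (must start by minute 111) depends on it, task 4 must finish by minute 111. Backing off its 40-minute duration gives a latest start of minute 71.
Since task 4 (must start by minute 71) depends on it, task 3 must finish by minute 71. Backing off its 30-minute duration gives a latest start of minute 41.
Task 2 has several dependents: task 3 (must start by minute 41); task 4 (must start by minute 71). The earliest of those limits is minute 41, so task 2 must start by 41 − 35 = minute 6.

6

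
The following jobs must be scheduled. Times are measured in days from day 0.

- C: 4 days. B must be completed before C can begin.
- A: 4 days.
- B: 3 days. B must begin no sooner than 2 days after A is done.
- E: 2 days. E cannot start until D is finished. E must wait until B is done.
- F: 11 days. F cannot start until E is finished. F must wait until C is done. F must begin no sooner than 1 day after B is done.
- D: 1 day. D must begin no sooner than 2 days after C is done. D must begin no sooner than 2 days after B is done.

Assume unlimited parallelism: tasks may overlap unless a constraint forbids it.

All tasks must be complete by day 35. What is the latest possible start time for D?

F must finish by day 35; it takes 11 days, so it must start by 35 − 11 = day 24.
E must finish before F (must start by day 24). With a 2-day duration, E must start by 24 − 2 = day 22.
D feeds into E (must start by day 22); so D must finish by day 22 and therefore start by day 21.

21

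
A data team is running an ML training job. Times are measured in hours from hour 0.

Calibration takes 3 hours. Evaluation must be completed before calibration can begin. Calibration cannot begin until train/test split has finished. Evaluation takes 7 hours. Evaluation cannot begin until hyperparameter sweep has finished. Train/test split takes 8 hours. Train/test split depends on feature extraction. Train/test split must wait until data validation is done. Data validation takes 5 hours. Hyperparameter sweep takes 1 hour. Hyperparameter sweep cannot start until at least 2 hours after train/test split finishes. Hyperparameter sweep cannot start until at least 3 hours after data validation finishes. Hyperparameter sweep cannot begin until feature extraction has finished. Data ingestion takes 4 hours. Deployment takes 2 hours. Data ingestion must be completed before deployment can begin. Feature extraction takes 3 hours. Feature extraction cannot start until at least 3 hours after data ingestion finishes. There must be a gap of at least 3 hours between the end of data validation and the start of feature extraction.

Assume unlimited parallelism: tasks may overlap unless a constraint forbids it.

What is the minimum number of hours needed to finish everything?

32

Data validation can start immediately at hour 0; it finishes at hour 5.
Data ingestion has no prerequisites, so it starts at hour 0 and finishes at hour 4.
After data ingestion (finishes hour 4), deployment can start at hour 4 and finishes at hour 6.
Feature extraction has to wait for data ingestion (finishes hour 4, plus 3-hour gap → hour 7); data validation (finishes hour 5, plus 3-hour gap → hour 8). The latest of these is hour 8, so feature extraction runs hour 8 to 8 + 3 = hour 11.
Train/test split has to wait for feature extraction (finishes hour 11); data validation (finishes hour 5). The latest of these is hour 11, so train/test split runs hour 11 to 11 + 8 = hour 19.
For hyperparameter sweep: train/test split (finishes hour 19, plus 2-hour gap → hour 21); data validation (finishes hour 5, plus 3-hour gap → hour 8); feature extraction (finishes hour 11). Taking the maximum gives a start of hour 21, and it finishes at 21 + 1 = hour 22.
Evaluation waits on hyperparameter sweep (finishes hour 22), so it starts at hour 22 and finishes at 22 + 7 = hour 29.
Calibration cannot start until evaluation (finishes hour 29); train/test split (finishes hour 19). The controlling bound is hour 29, so calibration finishes at 29 + 3 = hour 32.
All tasks are finished once the last one completes. Finish times: Data ingestion at 4, Data validation at 5, Feature extraction at 11, Train/test split at 19, Hyperparameter sweep at 22, Evaluation at 29, Calibration at 32, Deployment at 6. The latest is hour 32.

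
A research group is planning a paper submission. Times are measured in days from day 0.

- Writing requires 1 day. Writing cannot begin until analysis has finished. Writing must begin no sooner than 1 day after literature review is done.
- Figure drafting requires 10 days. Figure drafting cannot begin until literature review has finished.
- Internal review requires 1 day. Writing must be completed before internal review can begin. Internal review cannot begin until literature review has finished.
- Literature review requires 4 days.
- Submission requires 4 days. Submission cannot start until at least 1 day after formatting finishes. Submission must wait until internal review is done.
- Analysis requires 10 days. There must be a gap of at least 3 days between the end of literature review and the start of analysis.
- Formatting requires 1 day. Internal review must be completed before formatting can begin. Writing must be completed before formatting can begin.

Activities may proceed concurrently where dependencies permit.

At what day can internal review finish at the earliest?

Nothing blocks literature review, so it runs from day 0 to day 4.
Analysis cannot begin until literature review (finishes day 4, plus 3-day gap → day 7). It runs from day 7 to 7 + 10 = day 17.
For writing: analysis (finishes day 17); literature review (finishes day 4, plus 1-day gap → day 5). Taking the maximum gives a start of day 17, and it finishes at 17 + 1 = day 18.
For internal review: writing (finishes day 18); literature review (finishes day 4). Taking the maximum gives a start of day 18, and it finishes at 18 + 1 = day 19.

19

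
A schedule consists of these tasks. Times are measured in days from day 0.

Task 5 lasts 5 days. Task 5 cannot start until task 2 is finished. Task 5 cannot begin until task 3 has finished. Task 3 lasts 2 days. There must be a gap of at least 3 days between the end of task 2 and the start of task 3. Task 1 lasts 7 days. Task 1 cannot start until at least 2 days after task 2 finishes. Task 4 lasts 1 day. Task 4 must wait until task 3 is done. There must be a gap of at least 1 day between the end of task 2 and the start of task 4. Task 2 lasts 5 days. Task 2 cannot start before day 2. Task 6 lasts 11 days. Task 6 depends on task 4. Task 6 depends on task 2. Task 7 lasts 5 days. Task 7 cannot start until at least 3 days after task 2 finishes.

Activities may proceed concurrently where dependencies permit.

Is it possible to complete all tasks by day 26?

Yes

Task 2 cannot begin until its own release at day 2. It runs from day 2 to 2 + 5 = day 7.
Task 7 waits on task 2 (finishes day 7, plus 3-day gap → day 10), so it starts at day 10 and finishes at 10 + 5 = day 15.
After task 2 (finishes day 7, plus 3-day gap → day 10), task 3 can start at day 10 and finishes at day 12.
Task 5 has to wait for task 2 (finishes day 7); task 3 (finishes day 12). The latest of these is day 12, so task 5 runs day 12 to 12 + 5 = day 17.
Task 4 needs all of task 3 (finishes day 12); task 2 (finishes day 7, plus 1-day gap → day 8). That puts its earliest start at day 12; it finishes at 12 + 1 = day 13.
Task 6 has to wait for task 4 (finishes day 13); task 2 (finishes day 7). The latest of these is day 13, so task 6 runs day 13 to 13 + 11 = day 24.
After task 2 (finishes day 7, plus 2-day gap → day 9), task 1 can start at day 9 and finishes at day 16.
Every task is finished by day 24, which is no later than the deadline of 26, so the schedule is feasible.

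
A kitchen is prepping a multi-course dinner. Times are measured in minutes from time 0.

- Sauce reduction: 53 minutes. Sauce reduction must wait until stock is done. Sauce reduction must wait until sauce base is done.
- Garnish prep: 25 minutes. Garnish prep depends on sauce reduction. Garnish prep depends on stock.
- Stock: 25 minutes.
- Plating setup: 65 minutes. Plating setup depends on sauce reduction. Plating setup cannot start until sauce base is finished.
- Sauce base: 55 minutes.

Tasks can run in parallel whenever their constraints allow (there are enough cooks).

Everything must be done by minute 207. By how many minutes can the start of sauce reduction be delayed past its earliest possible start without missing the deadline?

Sauce base can start immediately at minute 0; it finishes at minute 55.
Nothing blocks stock, so it runs from minute 0 to minute 25.
Sauce reduction cannot start until stock (finishes minute 25); sauce base (finishes minute 55). The controlling bound is minute 55, so sauce reduction finishes at 55 + 53 = minute 108.

Working backward from the deadline:
Plating setup has no dependents, so it just needs to finish by minute 207. Starting by 207 − 65 = minute 142 achieves that.
Garnish prep must finish by minute 207; it takes 25 minutes, so it must start by 207 − 25 = minute 182.
Sauce reduction must finish in time for plating setup (must start by minute 142); garnish prep (must start by minute 182). The tightest is minute 142, so sauce reduction must start by 142 − 53 = minute 89.
So sauce reduction can start as early as minute 55 and as late as minute 89, giving 89 − 55 = 34 minutes of slack.

34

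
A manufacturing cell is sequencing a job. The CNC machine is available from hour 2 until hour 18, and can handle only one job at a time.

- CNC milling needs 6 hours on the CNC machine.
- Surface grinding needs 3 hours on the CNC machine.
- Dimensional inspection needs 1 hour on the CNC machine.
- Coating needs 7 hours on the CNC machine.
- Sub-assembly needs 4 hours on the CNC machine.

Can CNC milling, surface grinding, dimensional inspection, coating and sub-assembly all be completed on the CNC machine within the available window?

The CNC machine window is 18 − 2 = 16 hours.
Running back to back, the jobs need 6 + 3 + 1 + 7 + 4 = 21 hours on the CNC machine.
Since 21 > 16, they cannot all fit.

No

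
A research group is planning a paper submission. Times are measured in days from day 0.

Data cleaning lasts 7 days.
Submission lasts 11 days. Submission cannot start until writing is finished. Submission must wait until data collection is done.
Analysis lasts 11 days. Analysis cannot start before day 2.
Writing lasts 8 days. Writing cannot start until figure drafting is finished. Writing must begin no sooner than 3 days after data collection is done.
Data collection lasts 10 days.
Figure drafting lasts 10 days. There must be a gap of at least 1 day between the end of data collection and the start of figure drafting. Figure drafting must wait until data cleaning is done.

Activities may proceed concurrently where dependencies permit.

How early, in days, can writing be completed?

29

Data cleaning can start immediately at day 0; it finishes at day 7.
Nothing blocks data collection, so it runs from day 0 to day 10.
Figure drafting needs all of data collection (finishes day 10, plus 1-day gap → day 11); data cleaning (finishes day 7). That puts its earliest start at day 11; it finishes at 11 + 10 = day 21.
Writing has to wait for figure drafting (finishes day 21); data collection (finishes day 10, plus 3-day gap → day 13). The latest of these is day 21, so writing runs day 21 to 21 + 8 = day 29.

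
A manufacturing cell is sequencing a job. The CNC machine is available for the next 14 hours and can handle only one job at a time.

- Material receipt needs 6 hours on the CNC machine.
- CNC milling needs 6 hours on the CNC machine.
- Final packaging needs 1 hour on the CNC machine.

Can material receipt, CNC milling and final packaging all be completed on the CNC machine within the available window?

Yes

Running back to back, the jobs need 6 + 6 + 1 = 13 hours on the CNC machine.
Since 13 ≤ 14, they fit within the window.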